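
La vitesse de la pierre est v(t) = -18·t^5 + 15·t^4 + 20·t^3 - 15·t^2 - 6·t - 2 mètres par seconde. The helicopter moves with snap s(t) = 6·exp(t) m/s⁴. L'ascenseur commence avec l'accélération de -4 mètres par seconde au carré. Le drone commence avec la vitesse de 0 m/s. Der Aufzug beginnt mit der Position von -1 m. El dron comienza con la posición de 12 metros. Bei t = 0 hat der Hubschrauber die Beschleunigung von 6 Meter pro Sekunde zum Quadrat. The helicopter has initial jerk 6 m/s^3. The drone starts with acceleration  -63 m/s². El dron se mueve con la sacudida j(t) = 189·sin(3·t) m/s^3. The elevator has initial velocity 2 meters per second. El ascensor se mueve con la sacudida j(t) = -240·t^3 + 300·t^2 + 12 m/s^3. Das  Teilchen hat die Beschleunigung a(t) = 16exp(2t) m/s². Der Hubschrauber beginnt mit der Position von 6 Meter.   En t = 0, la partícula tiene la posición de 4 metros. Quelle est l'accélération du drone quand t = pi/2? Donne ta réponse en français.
Nous devons intégrer notre équation du jerk j(t) = 189·sin(3·t) 1 fois. En prenant ∫j(t)dt et en appliquant a(0) = -63, nous trouvons a(t) = -63·cos(3·t). De l'équation de l'accélération a(t) = -63·cos(3·t), nous substituons t = pi/2 pour obtenir a = 0.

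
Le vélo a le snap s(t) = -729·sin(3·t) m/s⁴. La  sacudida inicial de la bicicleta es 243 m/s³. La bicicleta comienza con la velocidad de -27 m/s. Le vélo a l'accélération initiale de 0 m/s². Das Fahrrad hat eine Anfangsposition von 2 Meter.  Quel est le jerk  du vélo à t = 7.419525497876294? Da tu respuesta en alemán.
Ausgehend von dem Snap s(t) = -729·sin(3·t), nehmen wir 1 Stammfunktion. Die Stammfunktion von dem Snap ist der Ruck. Mit j(0) = 243 erhalten wir j(t) = 243·cos(3·t). Aus der Gleichung für den Ruck j(t) = 243·cos(3·t), setzen wir t = 7.419525497876294 ein und erhalten j = -234.362264321996.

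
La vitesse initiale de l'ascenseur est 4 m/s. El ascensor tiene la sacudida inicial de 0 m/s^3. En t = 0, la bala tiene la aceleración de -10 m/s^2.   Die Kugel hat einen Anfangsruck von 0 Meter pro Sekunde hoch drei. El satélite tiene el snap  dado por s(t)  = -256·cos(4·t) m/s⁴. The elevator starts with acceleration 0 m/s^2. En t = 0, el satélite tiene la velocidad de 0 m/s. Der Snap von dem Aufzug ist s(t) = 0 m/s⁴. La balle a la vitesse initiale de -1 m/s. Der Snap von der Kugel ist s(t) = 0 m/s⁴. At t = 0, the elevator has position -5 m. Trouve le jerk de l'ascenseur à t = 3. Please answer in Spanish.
Debemos encontrar la antiderivada de nuestra ecuación del snap s(t) = 0 1 vez. La antiderivada del snap, con j(0) = 0, da la sacudida: j(t) = 0. Usando j(t) = 0 y sustituyendo t = 3, encontramos j = 0.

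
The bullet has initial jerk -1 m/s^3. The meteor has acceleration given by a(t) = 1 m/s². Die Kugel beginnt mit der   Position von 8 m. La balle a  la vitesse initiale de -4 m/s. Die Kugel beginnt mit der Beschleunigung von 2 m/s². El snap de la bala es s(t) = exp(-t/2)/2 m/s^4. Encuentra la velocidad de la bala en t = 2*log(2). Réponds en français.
En partant du snap s(t) = exp(-t/2)/2, nous prenons 3 primitives. En intégrant le snap et en utilisant la condition initiale j(0) = -1, nous obtenons j(t) = -exp(-t/2). En intégrant le jerk et en utilisant la condition initiale a(0) = 2, nous obtenons a(t) = 2·exp(-t/2). La primitive de l'accélération est la vitesse. En utilisant v(0) = -4, nous obtenons v(t) = -4·exp(-t/2). En utilisant v(t) = -4·exp(-t/2) et en substituant t = 2*log(2), nous trouvons v = -2.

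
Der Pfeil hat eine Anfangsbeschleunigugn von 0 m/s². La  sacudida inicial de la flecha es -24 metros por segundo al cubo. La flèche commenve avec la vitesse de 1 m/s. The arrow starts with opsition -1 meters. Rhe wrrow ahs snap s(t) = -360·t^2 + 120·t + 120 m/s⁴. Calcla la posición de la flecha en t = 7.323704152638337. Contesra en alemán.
Um dies zu lösen, müssen wir 4 Stammfunktionen unserer Gleichung für den Snap s(t) = -360·t^2 + 120·t + 120 finden. Mit ∫s(t)dt und Anwendung von j(0) = -24, finden wir j(t) = -120·t^3 + 60·t^2 + 120·t - 24. Durch Integration von dem Ruck und Verwendung der Anfangsbedingung a(0) = 0, erhalten wir a(t) = 2·t·(-15·t^3 + 10·t^2 + 30·t - 12). Die Stammfunktion von der Beschleunigung, mit v(0) = 1, ergibt die Geschwindigkeit: v(t) = -6·t^5 + 5·t^4 + 20·t^3 - 12·t^2 + 1. Das Integral von der Geschwindigkeit, mit x(0) = -1, ergibt die Position: x(t) = -t^6 + t^5 + 5·t^4 - 4·t^3 + t - 1. Wir haben die Position x(t) = -t^6 + t^5 + 5·t^4 - 4·t^3 + t - 1. Durch Einsetzen von t = 7.323704152638337: x(7.323704152638337) = -120417.707200097.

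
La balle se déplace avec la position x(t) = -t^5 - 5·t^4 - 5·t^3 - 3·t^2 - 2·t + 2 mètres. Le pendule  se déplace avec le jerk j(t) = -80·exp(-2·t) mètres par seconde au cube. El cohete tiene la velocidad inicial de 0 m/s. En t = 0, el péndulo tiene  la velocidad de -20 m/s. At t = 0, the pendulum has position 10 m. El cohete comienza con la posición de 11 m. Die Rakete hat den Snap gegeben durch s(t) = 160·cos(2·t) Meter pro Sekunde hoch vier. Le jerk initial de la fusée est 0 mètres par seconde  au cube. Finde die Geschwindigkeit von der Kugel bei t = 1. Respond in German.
Ausgehend von der Position x(t) = -t^5 - 5·t^4 - 5·t^3 - 3·t^2 - 2·t + 2, nehmen wir 1 Ableitung. Mit d/dt von x(t) finden wir v(t) = -5·t^4 - 20·t^3 - 15·t^2 - 6·t - 2. Wir haben die Geschwindigkeit v(t) = -5·t^4 - 20·t^3 - 15·t^2 - 6·t - 2. Durch Einsetzen von t = 1: v(1) = -48.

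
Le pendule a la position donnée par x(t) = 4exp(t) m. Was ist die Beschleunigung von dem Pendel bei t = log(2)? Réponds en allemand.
Ausgehend von der Position x(t) = 4·exp(t), nehmen wir 2 Ableitungen. Mit d/dt von x(t) finden wir v(t) = 4·exp(t). Mit d/dt von v(t) finden wir a(t) = 4·exp(t). Mit a(t) = 4·exp(t) und Einsetzen von t = log(2), finden wir a = 8.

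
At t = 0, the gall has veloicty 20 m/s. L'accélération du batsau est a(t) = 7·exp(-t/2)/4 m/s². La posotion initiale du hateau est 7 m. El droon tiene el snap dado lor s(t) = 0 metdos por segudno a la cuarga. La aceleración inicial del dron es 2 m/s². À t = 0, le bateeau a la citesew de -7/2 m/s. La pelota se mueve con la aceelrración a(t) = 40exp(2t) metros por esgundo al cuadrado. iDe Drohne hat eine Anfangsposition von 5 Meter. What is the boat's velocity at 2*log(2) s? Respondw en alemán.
Wir müssen unsere Gleichung für die Beschleunigung a(t) = 7·exp(-t/2)/4 1-mal integrieren. Durch Integration von der Beschleunigung und Verwendung der Anfangsbedingung v(0) = -7/2, erhalten wir v(t) = -7·exp(-t/2)/2. Mit v(t) = -7·exp(-t/2)/2 und Einsetzen von t = 2*log(2), finden wir v = -7/4.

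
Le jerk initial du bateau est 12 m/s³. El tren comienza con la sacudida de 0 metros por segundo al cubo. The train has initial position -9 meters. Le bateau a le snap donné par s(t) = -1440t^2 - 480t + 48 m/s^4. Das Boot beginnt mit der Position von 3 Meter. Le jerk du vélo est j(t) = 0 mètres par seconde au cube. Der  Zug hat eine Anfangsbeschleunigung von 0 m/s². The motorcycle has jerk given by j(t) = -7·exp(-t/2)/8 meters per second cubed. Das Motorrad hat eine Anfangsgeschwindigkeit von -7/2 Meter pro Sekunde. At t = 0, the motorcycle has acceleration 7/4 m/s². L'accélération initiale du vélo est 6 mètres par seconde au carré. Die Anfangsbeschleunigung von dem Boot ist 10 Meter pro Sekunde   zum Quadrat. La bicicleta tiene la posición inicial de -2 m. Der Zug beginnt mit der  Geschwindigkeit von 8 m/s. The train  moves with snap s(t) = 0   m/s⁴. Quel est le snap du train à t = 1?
En utilisant s(t) = 0 et en substituant t = 1, nous trouvons s = 0.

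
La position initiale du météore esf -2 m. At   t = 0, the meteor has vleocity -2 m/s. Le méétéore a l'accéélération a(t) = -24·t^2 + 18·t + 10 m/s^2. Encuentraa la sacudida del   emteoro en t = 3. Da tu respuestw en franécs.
Pour résoudre ceci, nous devons prendre 1 dérivée de notre équation de l'accélération a(t) = -24·t^2 + 18·t + 10. La dérivée de l'accélération donne le jerk: j(t) = 18 - 48·t. En utilisant j(t) = 18 - 48·t et en substituant t = 3, nous trouvons j = -126.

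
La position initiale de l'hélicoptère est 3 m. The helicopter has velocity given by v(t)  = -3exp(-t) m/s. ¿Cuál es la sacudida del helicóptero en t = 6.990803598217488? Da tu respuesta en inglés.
Starting from velocity v(t) = -3·exp(-t), we take 2 derivatives. The derivative of velocity gives acceleration: a(t) = 3·exp(-t). The derivative of acceleration gives jerk: j(t) = -3·exp(-t). We have jerk j(t) = -3·exp(-t). Substituting t = 6.990803598217488: j(6.990803598217488) = -0.00276092003289244.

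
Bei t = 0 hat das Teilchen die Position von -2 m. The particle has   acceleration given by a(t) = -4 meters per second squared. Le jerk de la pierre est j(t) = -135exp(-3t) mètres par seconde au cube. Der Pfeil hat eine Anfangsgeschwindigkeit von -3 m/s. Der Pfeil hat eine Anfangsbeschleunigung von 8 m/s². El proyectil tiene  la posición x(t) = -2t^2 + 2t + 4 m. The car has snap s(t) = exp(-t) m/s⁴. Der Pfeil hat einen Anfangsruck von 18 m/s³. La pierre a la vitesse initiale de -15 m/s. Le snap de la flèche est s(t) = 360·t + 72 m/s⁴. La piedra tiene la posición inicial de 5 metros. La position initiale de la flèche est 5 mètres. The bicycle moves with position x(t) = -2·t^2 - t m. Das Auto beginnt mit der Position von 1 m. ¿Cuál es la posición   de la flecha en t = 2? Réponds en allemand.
Ausgehend von dem Snap s(t) = 360·t + 72, nehmen wir 4 Integrale. Mit ∫s(t)dt und Anwendung von j(0) = 18, finden wir j(t) = 180·t^2 + 72·t + 18. Mit ∫j(t)dt und Anwendung von a(0) = 8, finden wir a(t) = 60·t^3 + 36·t^2 + 18·t + 8. Mit ∫a(t)dt und Anwendung von v(0) = -3, finden wir v(t) = 15·t^4 + 12·t^3 + 9·t^2 + 8·t - 3. Durch Integration von der Geschwindigkeit und Verwendung der Anfangsbedingung x(0) = 5, erhalten wir x(t) = 3·t^5 + 3·t^4 + 3·t^3 + 4·t^2 - 3·t + 5. Mit x(t) = 3·t^5 + 3·t^4 + 3·t^3 + 4·t^2 - 3·t + 5 und Einsetzen von t = 2, finden wir x = 183.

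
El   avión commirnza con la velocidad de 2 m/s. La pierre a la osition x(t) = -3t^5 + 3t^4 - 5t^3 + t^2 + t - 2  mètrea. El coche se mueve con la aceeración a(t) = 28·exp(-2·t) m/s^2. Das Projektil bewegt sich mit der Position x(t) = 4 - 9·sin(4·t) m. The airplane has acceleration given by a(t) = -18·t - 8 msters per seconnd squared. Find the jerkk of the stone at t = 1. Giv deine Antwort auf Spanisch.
Partiendo de la posición x(t) = -3·t^5 + 3·t^4 - 5·t^3 + t^2 + t - 2, tomamos 3 derivadas. Tomando d/dt de x(t), encontramos v(t) = -15·t^4 + 12·t^3 - 15·t^2 + 2·t + 1. Derivando la velocidad, obtenemos la aceleración: a(t) = -60·t^3 + 36·t^2 - 30·t + 2. Tomando d/dt de a(t), encontramos j(t) = -180·t^2 + 72·t - 30. Usando j(t) = -180·t^2 + 72·t - 30 y sustituyendo t = 1, encontramos j = -138.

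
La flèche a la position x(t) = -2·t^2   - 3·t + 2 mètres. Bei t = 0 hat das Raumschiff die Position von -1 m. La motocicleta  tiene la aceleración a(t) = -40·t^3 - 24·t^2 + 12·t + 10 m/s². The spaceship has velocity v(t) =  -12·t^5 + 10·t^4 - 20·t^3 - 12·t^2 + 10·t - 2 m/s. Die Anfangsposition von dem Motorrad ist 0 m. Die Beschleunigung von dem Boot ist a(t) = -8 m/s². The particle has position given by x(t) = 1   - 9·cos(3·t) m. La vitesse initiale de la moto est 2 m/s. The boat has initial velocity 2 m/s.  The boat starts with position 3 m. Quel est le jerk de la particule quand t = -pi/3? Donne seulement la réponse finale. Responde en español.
En t = -pi/3, j = 0.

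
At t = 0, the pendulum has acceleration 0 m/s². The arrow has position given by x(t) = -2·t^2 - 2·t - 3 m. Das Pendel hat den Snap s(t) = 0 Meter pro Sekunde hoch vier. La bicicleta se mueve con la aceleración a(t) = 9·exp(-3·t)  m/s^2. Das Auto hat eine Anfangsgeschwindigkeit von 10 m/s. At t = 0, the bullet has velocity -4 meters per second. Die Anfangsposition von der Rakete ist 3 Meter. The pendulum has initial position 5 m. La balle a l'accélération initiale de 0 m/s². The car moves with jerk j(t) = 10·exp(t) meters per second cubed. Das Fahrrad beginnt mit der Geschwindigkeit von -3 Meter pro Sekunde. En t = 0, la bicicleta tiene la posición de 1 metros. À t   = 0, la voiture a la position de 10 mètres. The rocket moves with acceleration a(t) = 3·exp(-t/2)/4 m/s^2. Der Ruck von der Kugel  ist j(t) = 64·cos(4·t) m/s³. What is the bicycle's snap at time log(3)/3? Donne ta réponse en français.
En partant de l'accélération a(t) = 9·exp(-3·t), nous prenons 2 dérivées. En dérivant l'accélération, nous obtenons le jerk: j(t) = -27·exp(-3·t). En dérivant le jerk, nous obtenons le snap: s(t) = 81·exp(-3·t). Nous avons le snap s(t) = 81·exp(-3·t). En substituant t = log(3)/3: s(log(3)/3) = 27.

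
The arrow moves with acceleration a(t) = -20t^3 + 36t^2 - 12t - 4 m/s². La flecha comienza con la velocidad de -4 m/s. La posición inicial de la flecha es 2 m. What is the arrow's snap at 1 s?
Starting from acceleration a(t) = -20·t^3 + 36·t^2 - 12·t - 4, we take 2 derivatives. Taking d/dt of a(t), we find j(t) = -60·t^2 + 72·t - 12. Differentiating jerk, we get snap: s(t) = 72 - 120·t. From the given snap equation s(t) = 72 - 120·t, we substitute t = 1 to get s = -48.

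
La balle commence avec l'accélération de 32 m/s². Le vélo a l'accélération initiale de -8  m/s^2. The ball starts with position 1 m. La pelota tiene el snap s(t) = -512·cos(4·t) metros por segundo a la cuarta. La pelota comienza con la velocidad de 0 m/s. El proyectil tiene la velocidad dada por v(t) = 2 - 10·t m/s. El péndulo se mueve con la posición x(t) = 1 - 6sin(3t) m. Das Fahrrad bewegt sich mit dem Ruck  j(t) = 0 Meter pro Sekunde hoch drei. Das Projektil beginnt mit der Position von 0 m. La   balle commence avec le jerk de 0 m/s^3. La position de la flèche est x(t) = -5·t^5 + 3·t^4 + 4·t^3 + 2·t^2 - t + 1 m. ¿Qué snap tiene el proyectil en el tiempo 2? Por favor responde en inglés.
To solve this, we need to take 3 derivatives of our velocity equation v(t) = 2 - 10·t. The derivative of velocity gives acceleration: a(t) = -10. Taking d/dt of a(t), we find j(t) = 0. Differentiating jerk, we get snap: s(t) = 0. Using s(t) = 0 and substituting t = 2, we find s = 0.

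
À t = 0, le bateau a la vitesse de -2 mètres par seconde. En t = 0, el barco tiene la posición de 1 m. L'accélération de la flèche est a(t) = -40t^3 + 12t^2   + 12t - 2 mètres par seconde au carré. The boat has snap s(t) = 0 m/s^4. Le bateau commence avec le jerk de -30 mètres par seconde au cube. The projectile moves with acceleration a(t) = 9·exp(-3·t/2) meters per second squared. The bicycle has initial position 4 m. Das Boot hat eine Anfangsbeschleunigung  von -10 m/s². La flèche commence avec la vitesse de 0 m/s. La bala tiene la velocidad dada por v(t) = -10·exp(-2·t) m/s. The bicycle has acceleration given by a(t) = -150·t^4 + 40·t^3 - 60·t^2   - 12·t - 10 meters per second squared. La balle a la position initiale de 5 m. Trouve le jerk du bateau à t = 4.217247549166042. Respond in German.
Wir müssen unsere Gleichung für den Snap s(t) = 0 1-mal integrieren. Die Stammfunktion von dem Snap, mit j(0) = -30, ergibt den Ruck: j(t) = -30. Aus der Gleichung für den Ruck j(t) = -30, setzen wir t = 4.217247549166042 ein und erhalten j = -30.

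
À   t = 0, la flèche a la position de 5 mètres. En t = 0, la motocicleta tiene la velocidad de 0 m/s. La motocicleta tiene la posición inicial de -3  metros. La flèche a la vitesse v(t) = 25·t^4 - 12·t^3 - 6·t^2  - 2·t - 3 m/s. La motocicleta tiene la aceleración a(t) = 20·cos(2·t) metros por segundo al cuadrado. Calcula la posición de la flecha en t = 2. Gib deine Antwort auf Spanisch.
Necesitamos integrar nuestra ecuación de la velocidad v(t) = 25·t^4 - 12·t^3 - 6·t^2 - 2·t - 3 1 vez. La integral de la velocidad es la posición. Usando x(0) = 5, obtenemos x(t) = 5·t^5 - 3·t^4 - 2·t^3 - t^2 - 3·t + 5. Usando x(t) = 5·t^5 - 3·t^4 - 2·t^3 - t^2 - 3·t + 5 y sustituyendo t = 2, encontramos x = 91.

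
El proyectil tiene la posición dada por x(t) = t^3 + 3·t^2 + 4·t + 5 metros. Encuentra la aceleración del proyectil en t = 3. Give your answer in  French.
Pour résoudre ceci, nous devons prendre 2 dérivées de notre équation de la position x(t) = t^3 + 3·t^2 + 4·t + 5. En dérivant la position, nous obtenons la vitesse: v(t) = 3·t^2 + 6·t + 4. En prenant d/dt de v(t), nous trouvons a(t) = 6·t + 6. De l'équation de l'accélération a(t) = 6·t + 6, nous substituons t = 3 pour obtenir a = 24.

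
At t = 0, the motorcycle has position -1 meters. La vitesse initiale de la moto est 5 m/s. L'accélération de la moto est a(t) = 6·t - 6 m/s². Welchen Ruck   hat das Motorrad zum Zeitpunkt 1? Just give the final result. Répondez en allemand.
Bei t = 1, j = 6.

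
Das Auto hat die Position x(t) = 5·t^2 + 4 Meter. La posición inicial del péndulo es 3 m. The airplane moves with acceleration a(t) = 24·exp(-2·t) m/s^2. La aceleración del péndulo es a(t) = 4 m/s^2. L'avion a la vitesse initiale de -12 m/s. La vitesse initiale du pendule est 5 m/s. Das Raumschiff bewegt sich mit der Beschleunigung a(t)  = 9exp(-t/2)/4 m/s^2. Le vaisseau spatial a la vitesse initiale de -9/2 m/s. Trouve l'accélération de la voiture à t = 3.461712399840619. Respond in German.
Ausgehend von der Position x(t) = 5·t^2 + 4, nehmen wir 2 Ableitungen. Mit d/dt von x(t) finden wir v(t) = 10·t. Die Ableitung von der Geschwindigkeit ergibt die Beschleunigung: a(t) = 10. Wir haben die Beschleunigung a(t) = 10. Durch Einsetzen von t = 3.461712399840619: a(3.461712399840619) = 10.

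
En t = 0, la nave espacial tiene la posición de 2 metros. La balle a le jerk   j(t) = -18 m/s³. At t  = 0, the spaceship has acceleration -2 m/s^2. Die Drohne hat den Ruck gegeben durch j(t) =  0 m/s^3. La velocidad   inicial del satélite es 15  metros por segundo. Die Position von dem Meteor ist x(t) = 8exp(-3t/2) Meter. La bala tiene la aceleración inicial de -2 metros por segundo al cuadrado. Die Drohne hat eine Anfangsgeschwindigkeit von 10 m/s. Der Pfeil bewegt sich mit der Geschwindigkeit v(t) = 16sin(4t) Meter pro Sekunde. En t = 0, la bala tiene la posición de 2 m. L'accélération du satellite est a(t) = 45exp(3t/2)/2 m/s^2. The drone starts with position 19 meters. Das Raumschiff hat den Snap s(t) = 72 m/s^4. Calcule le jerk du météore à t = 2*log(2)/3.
Pour résoudre ceci, nous devons prendre 3 dérivées de notre équation de la position x(t) = 8·exp(-3·t/2). La dérivée de la position donne la vitesse: v(t) = -12·exp(-3·t/2). En dérivant la vitesse, nous obtenons l'accélération: a(t) = 18·exp(-3·t/2). En prenant d/dt de a(t), nous trouvons j(t) = -27·exp(-3·t/2). En utilisant j(t) = -27·exp(-3·t/2) et en substituant t = 2*log(2)/3, nous trouvons j = -27/2.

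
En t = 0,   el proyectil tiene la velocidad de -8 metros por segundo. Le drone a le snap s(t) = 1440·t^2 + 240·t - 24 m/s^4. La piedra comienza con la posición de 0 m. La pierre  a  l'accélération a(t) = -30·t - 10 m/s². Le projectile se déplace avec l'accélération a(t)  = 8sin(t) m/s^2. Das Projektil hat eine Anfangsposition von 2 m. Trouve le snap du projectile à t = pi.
Nous devons dériver notre équation de l'accélération a(t) = 8·sin(t) 2 fois. En prenant d/dt de a(t), nous trouvons j(t) = 8·cos(t). En dérivant le jerk, nous obtenons le snap: s(t) = -8·sin(t). De l'équation du snap s(t) = -8·sin(t), nous substituons t = pi pour obtenir s = 0.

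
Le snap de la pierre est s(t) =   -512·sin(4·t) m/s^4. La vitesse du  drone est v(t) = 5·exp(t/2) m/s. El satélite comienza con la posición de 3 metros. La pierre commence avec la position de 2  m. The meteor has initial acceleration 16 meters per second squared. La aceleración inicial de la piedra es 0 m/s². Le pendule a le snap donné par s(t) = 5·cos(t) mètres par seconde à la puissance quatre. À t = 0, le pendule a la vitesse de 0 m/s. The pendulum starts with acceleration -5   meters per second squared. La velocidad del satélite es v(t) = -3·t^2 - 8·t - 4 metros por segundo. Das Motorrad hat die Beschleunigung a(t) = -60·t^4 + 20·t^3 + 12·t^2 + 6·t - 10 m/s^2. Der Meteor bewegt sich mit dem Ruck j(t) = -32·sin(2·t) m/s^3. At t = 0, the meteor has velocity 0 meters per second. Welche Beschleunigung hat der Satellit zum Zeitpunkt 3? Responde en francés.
Nous devons dériver notre équation de la vitesse v(t) = -3·t^2 - 8·t - 4 1 fois. En prenant d/dt de v(t), nous trouvons a(t) = -6·t - 8. De l'équation de l'accélération a(t) = -6·t - 8, nous substituons t = 3 pour obtenir a = -26.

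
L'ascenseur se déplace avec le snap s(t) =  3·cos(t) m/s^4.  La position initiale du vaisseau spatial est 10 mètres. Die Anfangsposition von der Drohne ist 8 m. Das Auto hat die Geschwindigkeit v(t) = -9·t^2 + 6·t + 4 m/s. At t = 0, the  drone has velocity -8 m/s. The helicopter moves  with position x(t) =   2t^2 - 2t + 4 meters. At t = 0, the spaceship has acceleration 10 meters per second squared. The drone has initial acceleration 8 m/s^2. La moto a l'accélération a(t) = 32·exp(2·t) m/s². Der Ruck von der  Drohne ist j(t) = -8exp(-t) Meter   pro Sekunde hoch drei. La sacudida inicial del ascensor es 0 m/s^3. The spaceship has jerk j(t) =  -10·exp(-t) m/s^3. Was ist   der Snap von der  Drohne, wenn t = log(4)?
Ausgehend von dem Ruck j(t) = -8·exp(-t), nehmen wir 1 Ableitung. Mit d/dt von j(t) finden wir s(t) = 8·exp(-t). Aus der Gleichung für den Snap s(t) = 8·exp(-t), setzen wir t = log(4) ein und erhalten s = 2.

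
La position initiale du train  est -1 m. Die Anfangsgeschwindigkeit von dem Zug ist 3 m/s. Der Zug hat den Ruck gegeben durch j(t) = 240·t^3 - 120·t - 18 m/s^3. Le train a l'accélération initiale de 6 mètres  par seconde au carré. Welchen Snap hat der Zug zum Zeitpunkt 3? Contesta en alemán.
Um dies zu lösen, müssen wir 1 Ableitung unserer Gleichung für den Ruck j(t) = 240·t^3 - 120·t - 18 nehmen. Die Ableitung von dem Ruck ergibt den Snap: s(t) = 720·t^2 - 120. Aus der Gleichung für den Snap s(t) = 720·t^2 - 120, setzen wir t = 3 ein und erhalten s = 6360.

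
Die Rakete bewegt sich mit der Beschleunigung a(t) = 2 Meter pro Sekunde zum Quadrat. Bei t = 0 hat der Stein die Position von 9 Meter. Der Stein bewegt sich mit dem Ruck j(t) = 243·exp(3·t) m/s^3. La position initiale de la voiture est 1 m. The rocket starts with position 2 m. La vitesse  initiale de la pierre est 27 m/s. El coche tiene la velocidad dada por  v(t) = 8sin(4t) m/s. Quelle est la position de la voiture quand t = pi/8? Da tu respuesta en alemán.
Wir müssen unsere Gleichung für die Geschwindigkeit v(t) = 8·sin(4·t) 1-mal integrieren. Die Stammfunktion von der Geschwindigkeit, mit x(0) = 1, ergibt die Position: x(t) = 3 - 2·cos(4·t). Aus der Gleichung für die Position x(t) = 3 - 2·cos(4·t), setzen wir t = pi/8 ein und erhalten x = 3.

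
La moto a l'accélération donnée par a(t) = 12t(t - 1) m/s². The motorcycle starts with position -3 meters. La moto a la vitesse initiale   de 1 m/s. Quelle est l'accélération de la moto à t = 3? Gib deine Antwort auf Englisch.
Using a(t) = 12·t·(t - 1) and substituting t = 3, we find a = 72.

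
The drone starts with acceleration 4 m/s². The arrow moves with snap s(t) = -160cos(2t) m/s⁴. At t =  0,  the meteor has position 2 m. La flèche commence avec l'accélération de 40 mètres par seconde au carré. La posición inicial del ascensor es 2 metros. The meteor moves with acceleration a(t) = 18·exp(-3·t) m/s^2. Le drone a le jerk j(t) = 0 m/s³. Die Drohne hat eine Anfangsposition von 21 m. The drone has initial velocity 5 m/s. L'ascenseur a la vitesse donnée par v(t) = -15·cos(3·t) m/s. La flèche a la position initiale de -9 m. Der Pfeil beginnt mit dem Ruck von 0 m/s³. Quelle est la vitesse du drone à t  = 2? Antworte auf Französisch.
Nous devons intégrer notre équation du jerk j(t) = 0 2 fois. L'intégrale du jerk, avec a(0) = 4, donne l'accélération: a(t) = 4. L'intégrale de l'accélération est la vitesse. En utilisant v(0) = 5, nous obtenons v(t) = 4·t + 5. En utilisant v(t) = 4·t + 5 et en substituant t = 2, nous trouvons v = 13.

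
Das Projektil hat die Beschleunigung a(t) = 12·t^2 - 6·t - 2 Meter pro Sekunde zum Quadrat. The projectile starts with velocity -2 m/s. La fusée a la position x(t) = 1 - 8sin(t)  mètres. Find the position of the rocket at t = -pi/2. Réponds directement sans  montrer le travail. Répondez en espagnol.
La respuesta es 9.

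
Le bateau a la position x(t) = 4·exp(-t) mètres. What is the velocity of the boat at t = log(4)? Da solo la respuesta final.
The answer is -1.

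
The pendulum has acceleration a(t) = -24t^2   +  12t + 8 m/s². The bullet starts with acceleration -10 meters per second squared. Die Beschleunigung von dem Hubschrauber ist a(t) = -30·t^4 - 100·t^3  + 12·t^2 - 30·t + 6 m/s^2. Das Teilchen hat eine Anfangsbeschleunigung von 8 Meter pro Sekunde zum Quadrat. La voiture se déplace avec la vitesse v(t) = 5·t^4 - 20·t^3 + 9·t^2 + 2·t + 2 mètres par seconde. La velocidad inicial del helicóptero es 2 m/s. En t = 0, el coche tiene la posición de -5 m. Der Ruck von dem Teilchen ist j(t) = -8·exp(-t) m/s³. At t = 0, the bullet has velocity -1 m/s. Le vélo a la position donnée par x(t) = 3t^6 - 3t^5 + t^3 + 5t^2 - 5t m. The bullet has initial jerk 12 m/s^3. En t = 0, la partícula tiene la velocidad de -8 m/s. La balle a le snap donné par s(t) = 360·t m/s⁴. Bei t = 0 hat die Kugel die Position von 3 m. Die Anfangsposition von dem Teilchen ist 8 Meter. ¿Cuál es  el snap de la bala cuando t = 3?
Tenemos el snap s(t) = 360·t. Sustituyendo t = 3: s(3) = 1080.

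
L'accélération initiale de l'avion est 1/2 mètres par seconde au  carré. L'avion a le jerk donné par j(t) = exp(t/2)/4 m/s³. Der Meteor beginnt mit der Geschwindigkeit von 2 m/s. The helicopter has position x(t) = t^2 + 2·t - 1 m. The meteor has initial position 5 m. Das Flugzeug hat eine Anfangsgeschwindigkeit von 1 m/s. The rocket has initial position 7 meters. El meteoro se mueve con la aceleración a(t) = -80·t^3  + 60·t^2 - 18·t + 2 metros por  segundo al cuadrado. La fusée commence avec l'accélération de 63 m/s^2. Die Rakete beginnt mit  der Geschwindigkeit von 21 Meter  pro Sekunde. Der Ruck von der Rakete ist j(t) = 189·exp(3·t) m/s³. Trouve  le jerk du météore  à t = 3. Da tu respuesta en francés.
Nous devons dériver notre équation de l'accélération a(t) = -80·t^3 + 60·t^2 - 18·t + 2 1 fois. En prenant d/dt de a(t), nous trouvons j(t) = -240·t^2 + 120·t - 18. En utilisant j(t) = -240·t^2 + 120·t - 18 et en substituant t = 3, nous trouvons j = -1818.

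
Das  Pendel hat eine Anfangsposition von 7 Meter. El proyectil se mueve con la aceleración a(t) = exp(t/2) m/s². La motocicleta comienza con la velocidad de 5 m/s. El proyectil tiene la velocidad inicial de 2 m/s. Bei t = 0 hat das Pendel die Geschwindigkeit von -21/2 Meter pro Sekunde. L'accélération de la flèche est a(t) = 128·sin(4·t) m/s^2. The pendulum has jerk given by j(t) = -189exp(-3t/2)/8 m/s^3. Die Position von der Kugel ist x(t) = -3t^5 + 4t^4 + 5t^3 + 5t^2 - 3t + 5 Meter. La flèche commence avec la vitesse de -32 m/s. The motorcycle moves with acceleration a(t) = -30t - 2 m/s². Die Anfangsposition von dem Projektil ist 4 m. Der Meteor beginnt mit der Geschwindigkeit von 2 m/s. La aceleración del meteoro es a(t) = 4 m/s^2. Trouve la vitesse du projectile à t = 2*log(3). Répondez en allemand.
Ausgehend von der Beschleunigung a(t) = exp(t/2), nehmen wir 1 Stammfunktion. Durch Integration von der Beschleunigung und Verwendung der Anfangsbedingung v(0) = 2, erhalten wir v(t) = 2·exp(t/2). Mit v(t) = 2·exp(t/2) und Einsetzen von t = 2*log(3), finden wir v = 6.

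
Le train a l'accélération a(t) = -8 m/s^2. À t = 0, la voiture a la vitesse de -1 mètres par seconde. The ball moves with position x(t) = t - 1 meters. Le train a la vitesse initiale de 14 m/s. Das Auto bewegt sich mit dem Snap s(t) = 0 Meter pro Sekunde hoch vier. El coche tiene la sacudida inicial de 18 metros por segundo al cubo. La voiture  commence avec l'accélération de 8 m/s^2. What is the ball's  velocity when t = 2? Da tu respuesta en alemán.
Ausgehend von der Position x(t) = t - 1, nehmen wir 1 Ableitung. Durch Ableiten von der Position erhalten wir die Geschwindigkeit: v(t) = 1. Wir haben die Geschwindigkeit v(t) = 1. Durch Einsetzen von t = 2: v(2) = 1.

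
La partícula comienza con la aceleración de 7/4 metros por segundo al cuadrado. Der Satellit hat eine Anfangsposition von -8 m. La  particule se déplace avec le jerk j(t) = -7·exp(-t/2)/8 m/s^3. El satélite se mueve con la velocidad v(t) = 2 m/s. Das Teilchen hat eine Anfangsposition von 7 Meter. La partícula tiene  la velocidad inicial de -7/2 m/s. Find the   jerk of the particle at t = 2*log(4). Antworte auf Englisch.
We have jerk j(t) = -7·exp(-t/2)/8. Substituting t = 2*log(4): j(2*log(4)) = -7/32.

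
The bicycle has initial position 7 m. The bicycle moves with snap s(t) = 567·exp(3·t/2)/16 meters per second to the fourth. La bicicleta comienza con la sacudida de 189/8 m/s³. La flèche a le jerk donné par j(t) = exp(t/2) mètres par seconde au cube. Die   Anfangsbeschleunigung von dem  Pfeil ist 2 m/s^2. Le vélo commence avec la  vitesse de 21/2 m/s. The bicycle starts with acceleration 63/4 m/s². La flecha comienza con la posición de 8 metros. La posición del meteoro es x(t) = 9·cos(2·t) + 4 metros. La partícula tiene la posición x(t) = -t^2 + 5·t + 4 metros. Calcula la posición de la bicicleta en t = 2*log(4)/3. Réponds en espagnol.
Partiendo del snap s(t) = 567·exp(3·t/2)/16, tomamos 4 integrales. La integral del snap es la sacudida. Usando j(0) = 189/8, obtenemos j(t) = 189·exp(3·t/2)/8. Integrando la sacudida y usando la condición inicial a(0) = 63/4, obtenemos a(t) = 63·exp(3·t/2)/4. Tomando ∫a(t)dt y aplicando v(0) = 21/2, encontramos v(t) = 21·exp(3·t/2)/2. Integrando la velocidad y usando la condición inicial x(0) = 7, obtenemos x(t) = 7·exp(3·t/2). De la ecuación de la posición x(t) = 7·exp(3·t/2), sustituimos t = 2*log(4)/3 para obtener x = 28.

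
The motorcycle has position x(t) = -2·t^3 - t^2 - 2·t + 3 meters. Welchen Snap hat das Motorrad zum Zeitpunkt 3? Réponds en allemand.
Um dies zu lösen, müssen wir 4 Ableitungen unserer Gleichung für die Position x(t) = -2·t^3 - t^2 - 2·t + 3 nehmen. Mit d/dt von x(t) finden wir v(t) = -6·t^2 - 2·t - 2. Durch Ableiten von der Geschwindigkeit erhalten wir die Beschleunigung: a(t) = -12·t - 2. Durch Ableiten von der Beschleunigung erhalten wir den Ruck: j(t) = -12. Mit d/dt von j(t) finden wir s(t) = 0. Aus der Gleichung für den Snap s(t) = 0, setzen wir t = 3 ein und erhalten s = 0.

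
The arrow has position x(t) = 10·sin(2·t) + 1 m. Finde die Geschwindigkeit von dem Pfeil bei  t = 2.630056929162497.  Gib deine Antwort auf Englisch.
Starting from position x(t) = 10·sin(2·t) + 1, we take 1 derivative. Taking d/dt of x(t), we find v(t) = 20·cos(2·t). Using v(t) = 20·cos(2·t) and substituting t = 2.630056929162497, we find v = 10.4149256099253.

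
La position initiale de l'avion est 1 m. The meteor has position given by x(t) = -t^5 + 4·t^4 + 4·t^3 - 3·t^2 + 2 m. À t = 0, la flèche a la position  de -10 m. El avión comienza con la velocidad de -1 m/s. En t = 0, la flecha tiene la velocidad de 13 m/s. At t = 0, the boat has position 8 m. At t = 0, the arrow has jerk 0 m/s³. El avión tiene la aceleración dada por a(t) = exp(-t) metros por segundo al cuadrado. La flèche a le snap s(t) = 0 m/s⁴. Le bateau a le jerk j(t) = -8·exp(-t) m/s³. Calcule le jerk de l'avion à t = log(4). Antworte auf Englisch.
Starting from acceleration a(t) = exp(-t), we take 1 derivative. Differentiating acceleration, we get jerk: j(t) = -exp(-t). Using j(t) = -exp(-t) and substituting t = log(4), we find j = -1/4.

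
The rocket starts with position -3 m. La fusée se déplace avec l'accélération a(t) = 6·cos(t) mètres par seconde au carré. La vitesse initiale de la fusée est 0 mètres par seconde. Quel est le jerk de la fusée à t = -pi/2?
En partant de l'accélération a(t) = 6·cos(t), nous prenons 1 dérivée. La dérivée de l'accélération donne le jerk: j(t) = -6·sin(t). De l'équation du jerk j(t) = -6·sin(t), nous substituons t = -pi/2 pour obtenir j = 6.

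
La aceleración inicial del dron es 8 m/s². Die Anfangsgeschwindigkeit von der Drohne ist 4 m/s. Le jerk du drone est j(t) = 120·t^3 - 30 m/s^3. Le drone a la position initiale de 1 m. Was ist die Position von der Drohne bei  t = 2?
Wir müssen die Stammfunktion unserer Gleichung für den Ruck j(t) = 120·t^3 - 30 3-mal finden. Mit ∫j(t)dt und Anwendung von a(0) = 8, finden wir a(t) = 30·t^4 - 30·t + 8. Das Integral von der Beschleunigung ist die Geschwindigkeit. Mit v(0) = 4 erhalten wir v(t) = 6·t^5 - 15·t^2 + 8·t + 4. Durch Integration von der Geschwindigkeit und Verwendung der Anfangsbedingung x(0) = 1, erhalten wir x(t) = t^6 - 5·t^3 + 4·t^2 + 4·t + 1. Mit x(t) = t^6 - 5·t^3 + 4·t^2 + 4·t + 1 und Einsetzen von t = 2, finden wir x = 49.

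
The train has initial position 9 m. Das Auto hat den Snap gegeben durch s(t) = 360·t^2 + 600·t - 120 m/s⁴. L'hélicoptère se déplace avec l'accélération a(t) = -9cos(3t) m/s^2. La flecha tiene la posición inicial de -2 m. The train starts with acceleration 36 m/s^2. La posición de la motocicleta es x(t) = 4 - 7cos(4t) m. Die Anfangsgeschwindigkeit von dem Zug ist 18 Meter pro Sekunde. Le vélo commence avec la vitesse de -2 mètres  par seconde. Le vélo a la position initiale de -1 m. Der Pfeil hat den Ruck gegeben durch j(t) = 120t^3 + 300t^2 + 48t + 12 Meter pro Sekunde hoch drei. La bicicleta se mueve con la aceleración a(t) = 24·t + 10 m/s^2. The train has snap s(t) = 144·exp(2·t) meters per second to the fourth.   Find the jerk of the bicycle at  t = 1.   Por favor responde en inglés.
We must differentiate our acceleration equation a(t) = 24·t + 10 1 time. The derivative of acceleration gives jerk: j(t) = 24. From the given jerk equation j(t) = 24, we substitute t = 1 to get j = 24.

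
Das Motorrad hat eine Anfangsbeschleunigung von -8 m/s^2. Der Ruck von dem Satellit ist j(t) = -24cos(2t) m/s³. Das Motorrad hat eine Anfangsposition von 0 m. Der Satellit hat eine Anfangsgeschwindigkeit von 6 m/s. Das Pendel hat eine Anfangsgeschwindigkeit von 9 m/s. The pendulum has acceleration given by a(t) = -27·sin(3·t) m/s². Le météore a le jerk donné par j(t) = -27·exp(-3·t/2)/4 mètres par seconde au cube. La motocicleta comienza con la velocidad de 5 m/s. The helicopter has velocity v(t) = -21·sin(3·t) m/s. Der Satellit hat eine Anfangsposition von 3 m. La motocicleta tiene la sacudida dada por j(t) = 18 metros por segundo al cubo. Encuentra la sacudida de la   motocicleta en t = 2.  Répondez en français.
De l'équation du jerk j(t) = 18, nous substituons t = 2 pour obtenir j = 18.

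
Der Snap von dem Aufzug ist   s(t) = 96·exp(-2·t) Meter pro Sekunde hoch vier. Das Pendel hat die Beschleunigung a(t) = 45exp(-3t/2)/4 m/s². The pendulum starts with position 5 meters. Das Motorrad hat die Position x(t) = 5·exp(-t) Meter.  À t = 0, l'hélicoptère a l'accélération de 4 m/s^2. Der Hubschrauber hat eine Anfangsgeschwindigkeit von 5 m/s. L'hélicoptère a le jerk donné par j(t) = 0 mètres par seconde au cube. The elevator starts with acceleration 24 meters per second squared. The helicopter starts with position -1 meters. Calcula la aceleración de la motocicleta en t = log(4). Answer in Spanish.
Para resolver esto, necesitamos tomar 2 derivadas de nuestra ecuación de la posición x(t) = 5·exp(-t). Derivando la posición, obtenemos la velocidad: v(t) = -5·exp(-t). Derivando la velocidad, obtenemos la aceleración: a(t) = 5·exp(-t). Tenemos la aceleración a(t) = 5·exp(-t). Sustituyendo t = log(4): a(log(4)) = 5/4.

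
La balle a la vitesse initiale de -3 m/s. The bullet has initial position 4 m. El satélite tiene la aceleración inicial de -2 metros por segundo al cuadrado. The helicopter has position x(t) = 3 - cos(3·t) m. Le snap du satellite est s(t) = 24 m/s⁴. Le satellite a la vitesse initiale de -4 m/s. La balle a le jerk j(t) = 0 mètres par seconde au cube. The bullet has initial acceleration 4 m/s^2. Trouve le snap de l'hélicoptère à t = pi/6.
En partant de la position x(t) = 3 - cos(3·t), nous prenons 4 dérivées. La dérivée de la position donne la vitesse: v(t) = 3·sin(3·t). La dérivée de la vitesse donne l'accélération: a(t) = 9·cos(3·t). En prenant d/dt de a(t), nous trouvons j(t) = -27·sin(3·t). En dérivant le jerk, nous obtenons le snap: s(t) = -81·cos(3·t). De l'équation du snap s(t) = -81·cos(3·t), nous substituons t = pi/6 pour obtenir s = 0.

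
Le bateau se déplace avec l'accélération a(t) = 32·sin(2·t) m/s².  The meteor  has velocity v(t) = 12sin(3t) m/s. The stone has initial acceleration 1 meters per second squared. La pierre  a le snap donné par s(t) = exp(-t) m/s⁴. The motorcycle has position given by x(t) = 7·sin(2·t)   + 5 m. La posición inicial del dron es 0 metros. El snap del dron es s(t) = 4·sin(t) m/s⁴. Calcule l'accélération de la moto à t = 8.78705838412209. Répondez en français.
Pour résoudre ceci, nous devons prendre 2 dérivées de notre équation de la position x(t) = 7·sin(2·t) + 5. En prenant d/dt de x(t), nous trouvons v(t) = 14·cos(2·t). La dérivée de la vitesse donne l'accélération: a(t) = -28·sin(2·t). En utilisant a(t) = -28·sin(2·t) et en substituant t = 8.78705838412209, nous trouvons a = 26.7875506282231.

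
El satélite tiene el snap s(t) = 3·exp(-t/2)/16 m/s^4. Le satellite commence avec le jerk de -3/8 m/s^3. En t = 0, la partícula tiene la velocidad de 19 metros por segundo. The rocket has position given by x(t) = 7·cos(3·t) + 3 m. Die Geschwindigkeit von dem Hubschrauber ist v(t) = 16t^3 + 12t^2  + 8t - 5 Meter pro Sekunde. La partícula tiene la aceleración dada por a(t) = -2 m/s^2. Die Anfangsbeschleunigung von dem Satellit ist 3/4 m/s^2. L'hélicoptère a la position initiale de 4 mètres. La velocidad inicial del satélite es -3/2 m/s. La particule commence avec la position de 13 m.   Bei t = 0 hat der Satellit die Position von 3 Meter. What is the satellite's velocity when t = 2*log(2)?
To solve this, we need to take 3 integrals of our snap equation s(t) = 3·exp(-t/2)/16. Taking ∫s(t)dt and applying j(0) = -3/8, we find j(t) = -3·exp(-t/2)/8. Finding the antiderivative of j(t) and using a(0) = 3/4: a(t) = 3·exp(-t/2)/4. Integrating acceleration and using the initial condition v(0) = -3/2, we get v(t) = -3·exp(-t/2)/2. Using v(t) = -3·exp(-t/2)/2 and substituting t = 2*log(2), we find v = -3/4.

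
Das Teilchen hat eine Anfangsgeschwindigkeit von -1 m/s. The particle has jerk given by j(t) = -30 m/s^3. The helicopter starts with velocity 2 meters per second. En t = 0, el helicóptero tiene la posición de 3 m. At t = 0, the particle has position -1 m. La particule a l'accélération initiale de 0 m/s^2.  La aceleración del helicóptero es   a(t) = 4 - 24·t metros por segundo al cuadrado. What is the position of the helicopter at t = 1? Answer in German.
Wir müssen unsere Gleichung für die Beschleunigung a(t) = 4 - 24·t 2-mal integrieren. Durch Integration von der Beschleunigung und Verwendung der Anfangsbedingung v(0) = 2, erhalten wir v(t) = -12·t^2 + 4·t + 2. Mit ∫v(t)dt und Anwendung von x(0) = 3, finden wir x(t) = -4·t^3 + 2·t^2 + 2·t + 3. Aus der Gleichung für die Position x(t) = -4·t^3 + 2·t^2 + 2·t + 3, setzen wir t = 1 ein und erhalten x = 3.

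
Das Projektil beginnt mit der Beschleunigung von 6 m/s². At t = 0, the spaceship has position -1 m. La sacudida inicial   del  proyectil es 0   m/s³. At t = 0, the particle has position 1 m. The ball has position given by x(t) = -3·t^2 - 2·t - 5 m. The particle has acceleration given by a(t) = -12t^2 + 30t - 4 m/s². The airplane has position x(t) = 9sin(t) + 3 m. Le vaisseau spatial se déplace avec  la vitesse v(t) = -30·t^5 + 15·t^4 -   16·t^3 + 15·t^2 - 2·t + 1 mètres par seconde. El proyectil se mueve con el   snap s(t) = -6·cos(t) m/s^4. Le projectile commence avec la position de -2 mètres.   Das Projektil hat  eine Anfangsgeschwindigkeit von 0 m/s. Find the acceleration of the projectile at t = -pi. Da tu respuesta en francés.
Nous devons trouver l'intégrale de notre équation du snap s(t) = -6·cos(t) 2 fois. En prenant ∫s(t)dt et en appliquant j(0) = 0, nous trouvons j(t) = -6·sin(t). L'intégrale du jerk est l'accélération. En utilisant a(0) = 6, nous obtenons a(t) = 6·cos(t). En utilisant a(t) = 6·cos(t) et en substituant t = -pi, nous trouvons a = -6.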